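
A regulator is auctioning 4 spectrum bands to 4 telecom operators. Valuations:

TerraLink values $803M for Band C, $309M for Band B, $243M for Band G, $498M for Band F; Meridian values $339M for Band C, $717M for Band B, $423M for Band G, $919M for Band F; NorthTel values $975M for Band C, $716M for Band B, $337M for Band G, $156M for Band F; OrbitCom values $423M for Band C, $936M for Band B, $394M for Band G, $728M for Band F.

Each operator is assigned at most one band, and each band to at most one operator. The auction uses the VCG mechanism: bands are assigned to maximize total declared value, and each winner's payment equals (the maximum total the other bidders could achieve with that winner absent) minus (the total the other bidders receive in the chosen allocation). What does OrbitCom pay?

OrbitCom pays $301M.

Efficient allocation: TerraLink→Band G ($243M), Meridian→Band F ($919M), NorthTel→Band C ($975M), OrbitCom→Band B ($936M); total welfare W = $3073M.
OrbitCom receives Band B at value $936M, so the others get W − 936 = $2137M.
Without OrbitCom: best allocation of the remaining 3 bidders over all 4 bands is TerraLink→Band C ($803M), Meridian→Band F ($919M), NorthTel→Band B ($716M), total $2438M.
VCG payment = (others' best without OrbitCom) − (others' welfare with OrbitCom) = 2438 − 2137 = $301M.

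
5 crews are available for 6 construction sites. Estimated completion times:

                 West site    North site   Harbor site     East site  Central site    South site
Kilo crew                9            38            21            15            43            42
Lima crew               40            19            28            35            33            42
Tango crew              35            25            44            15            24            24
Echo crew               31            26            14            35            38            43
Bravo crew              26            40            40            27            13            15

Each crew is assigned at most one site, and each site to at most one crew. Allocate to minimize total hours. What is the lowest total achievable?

Min total: 70 hours

This is the linear assignment problem.
Optimal: Kilo crew→West site (9 hours), Lima crew→North site (19 hours), Tango crew→East site (15 hours), Echo crew→Harbor site (14 hours), Bravo crew→Central site (13 hours) — total 9+19+15+14+13 = 70 hours.
Next-best assignment: Kilo crew→West site, Lima crew→North site, Tango crew→East site, Echo crew→Harbor site, Bravo crew→South site = 72 hours.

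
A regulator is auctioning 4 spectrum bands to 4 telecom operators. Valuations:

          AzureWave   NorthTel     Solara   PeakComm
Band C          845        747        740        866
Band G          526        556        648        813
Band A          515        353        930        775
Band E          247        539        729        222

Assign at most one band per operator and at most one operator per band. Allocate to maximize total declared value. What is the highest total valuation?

This is the linear assignment problem.
Optimal: AzureWave→Band C ($845M), NorthTel→Band E ($539M), Solara→Band A ($930M), PeakComm→Band G ($813M) — total 845+539+930+813 = $3127M.
Row-greedy (each operator in turn takes its best remaining band) gives $2553M, worse by 574.
Next-best assignment: AzureWave→Band C, NorthTel→Band G, Solara→Band E, PeakComm→Band A = $2905M.
No other one-to-one assignment exceeds $3127M.

Maximum total: $3127M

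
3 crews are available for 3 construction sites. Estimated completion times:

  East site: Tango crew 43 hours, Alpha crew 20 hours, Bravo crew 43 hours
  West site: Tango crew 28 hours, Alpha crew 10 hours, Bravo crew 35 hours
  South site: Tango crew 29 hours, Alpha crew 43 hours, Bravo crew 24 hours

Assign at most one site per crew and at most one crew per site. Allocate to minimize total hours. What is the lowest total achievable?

This is a one-to-one assignment (minimum-cost bipartite matching).
Optimal: Tango crew→West site (28 hours), Alpha crew→East site (20 hours), Bravo crew→South site (24 hours) — total 28+20+24 = 72 hours.
Swapping Alpha crew↔Tango crew (Alpha crew→West site 10 hours, Tango crew→East site 43 hours) adds 5.
Every other assignment is strictly worse.

Min total: 72 hours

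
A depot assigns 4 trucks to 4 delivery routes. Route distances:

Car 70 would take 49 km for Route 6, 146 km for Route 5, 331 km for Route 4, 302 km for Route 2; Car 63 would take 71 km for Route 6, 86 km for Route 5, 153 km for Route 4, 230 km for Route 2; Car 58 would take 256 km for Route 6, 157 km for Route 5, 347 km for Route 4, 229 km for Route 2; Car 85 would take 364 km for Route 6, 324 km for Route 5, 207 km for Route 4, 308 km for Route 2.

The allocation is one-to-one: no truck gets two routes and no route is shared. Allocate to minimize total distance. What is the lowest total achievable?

Optimal: Car 70→Route 6 (49 km), Car 63→Route 5 (86 km), Car 58→Route 2 (229 km), Car 85→Route 4 (207 km) — total 49+86+229+207 = 571 km.
No other one-to-one assignment undercuts 571 km.

Min total: 571 km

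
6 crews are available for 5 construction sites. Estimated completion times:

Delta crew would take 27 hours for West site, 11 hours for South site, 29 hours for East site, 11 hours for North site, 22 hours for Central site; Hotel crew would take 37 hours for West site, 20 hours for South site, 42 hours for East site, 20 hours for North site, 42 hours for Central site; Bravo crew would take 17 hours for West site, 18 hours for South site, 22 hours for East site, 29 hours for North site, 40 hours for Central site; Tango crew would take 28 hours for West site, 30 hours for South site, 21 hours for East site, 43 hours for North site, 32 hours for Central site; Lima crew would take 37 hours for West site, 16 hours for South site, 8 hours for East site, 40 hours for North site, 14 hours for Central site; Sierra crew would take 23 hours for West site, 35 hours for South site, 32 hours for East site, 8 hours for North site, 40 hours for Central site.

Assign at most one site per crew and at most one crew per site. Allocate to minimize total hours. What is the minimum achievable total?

Optimal: Bravo crew→West site (17 hours), Delta crew→South site (11 hours), Tango crew→East site (21 hours), Sierra crew→North site (8 hours), Lima crew→Central site (14 hours) — total 17+11+21+8+14 = 71 hours.
Next-best assignment: Bravo crew→West site, Hotel crew→South site, Lima crew→East site, Sierra crew→North site, Delta crew→Central site = 75 hours.
No other one-to-one assignment undercuts 71 hours.

Minimum total: 71 hours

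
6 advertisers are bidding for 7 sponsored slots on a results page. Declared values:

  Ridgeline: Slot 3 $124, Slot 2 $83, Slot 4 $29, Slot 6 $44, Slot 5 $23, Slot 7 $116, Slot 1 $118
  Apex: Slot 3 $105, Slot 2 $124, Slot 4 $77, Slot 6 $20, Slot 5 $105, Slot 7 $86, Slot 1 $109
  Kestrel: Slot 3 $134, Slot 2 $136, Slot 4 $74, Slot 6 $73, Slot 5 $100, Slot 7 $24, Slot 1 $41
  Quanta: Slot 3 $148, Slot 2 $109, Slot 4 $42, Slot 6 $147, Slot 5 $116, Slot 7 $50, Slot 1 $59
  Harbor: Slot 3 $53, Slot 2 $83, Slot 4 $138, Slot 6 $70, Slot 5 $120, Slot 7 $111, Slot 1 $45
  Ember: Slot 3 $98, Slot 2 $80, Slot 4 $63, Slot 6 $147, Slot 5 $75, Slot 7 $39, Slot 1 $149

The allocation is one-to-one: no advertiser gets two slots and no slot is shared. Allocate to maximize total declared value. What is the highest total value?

Optimal: Ridgeline→Slot 7 ($116), Apex→Slot 2 ($124), Kestrel→Slot 3 ($134), Quanta→Slot 6 ($147), Harbor→Slot 4 ($138), Ember→Slot 1 ($149) — total 116+124+134+147+138+149 = $808.
Column-greedy (each slot in turn goes to its best remaining advertiser) gives $790, worse by 18.
Swapping Ember↔Ridgeline (Ember→Slot 7 $39, Ridgeline→Slot 1 $118) loses 108.
Checked against all permutations: $808 is optimal.

Maximum total: $808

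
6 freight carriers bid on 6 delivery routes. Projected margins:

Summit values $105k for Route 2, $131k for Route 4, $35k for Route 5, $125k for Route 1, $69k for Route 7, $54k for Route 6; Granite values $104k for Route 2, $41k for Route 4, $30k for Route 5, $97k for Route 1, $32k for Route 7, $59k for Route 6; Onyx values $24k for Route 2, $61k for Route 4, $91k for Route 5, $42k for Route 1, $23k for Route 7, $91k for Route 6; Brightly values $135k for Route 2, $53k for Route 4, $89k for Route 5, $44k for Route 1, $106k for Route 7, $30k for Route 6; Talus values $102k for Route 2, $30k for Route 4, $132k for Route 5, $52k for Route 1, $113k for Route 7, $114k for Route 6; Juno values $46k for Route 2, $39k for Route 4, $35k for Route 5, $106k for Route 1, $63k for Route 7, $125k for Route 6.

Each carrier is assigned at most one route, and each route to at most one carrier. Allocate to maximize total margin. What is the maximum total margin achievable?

Optimal: Summit→Route 4 ($131k), Granite→Route 1 ($97k), Onyx→Route 5 ($91k), Brightly→Route 2 ($135k), Talus→Route 7 ($113k), Juno→Route 6 ($125k) — total 131+97+91+135+113+125 = $692k.
Max-entry greedy (repeatedly take the single best remaining cell) gives $643k, worse by 49.

Max total: $692k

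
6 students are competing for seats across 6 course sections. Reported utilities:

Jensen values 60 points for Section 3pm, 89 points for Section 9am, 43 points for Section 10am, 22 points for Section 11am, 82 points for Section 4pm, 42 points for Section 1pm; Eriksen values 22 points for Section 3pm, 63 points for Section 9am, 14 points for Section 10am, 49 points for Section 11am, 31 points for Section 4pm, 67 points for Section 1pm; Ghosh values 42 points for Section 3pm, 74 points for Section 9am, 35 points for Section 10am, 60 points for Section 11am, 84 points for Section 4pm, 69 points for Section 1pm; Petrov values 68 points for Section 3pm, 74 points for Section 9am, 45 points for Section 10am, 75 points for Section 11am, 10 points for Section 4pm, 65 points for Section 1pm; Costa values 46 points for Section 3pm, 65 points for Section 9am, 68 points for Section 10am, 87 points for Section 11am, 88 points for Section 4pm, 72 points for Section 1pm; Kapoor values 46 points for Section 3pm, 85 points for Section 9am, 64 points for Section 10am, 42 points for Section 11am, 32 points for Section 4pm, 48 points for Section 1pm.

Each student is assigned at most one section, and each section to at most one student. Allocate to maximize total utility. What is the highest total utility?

Optimal: Jensen→Section 9am (89 points), Eriksen→Section 1pm (67 points), Ghosh→Section 4pm (84 points), Petrov→Section 3pm (68 points), Costa→Section 11am (87 points), Kapoor→Section 10am (64 points) — total 89+67+84+68+87+64 = 459 points.
Max-entry greedy (repeatedly take the single best remaining cell) gives 407 points, worse by 52.
Checked against all permutations: 459 points is optimal.

Max total: 459 points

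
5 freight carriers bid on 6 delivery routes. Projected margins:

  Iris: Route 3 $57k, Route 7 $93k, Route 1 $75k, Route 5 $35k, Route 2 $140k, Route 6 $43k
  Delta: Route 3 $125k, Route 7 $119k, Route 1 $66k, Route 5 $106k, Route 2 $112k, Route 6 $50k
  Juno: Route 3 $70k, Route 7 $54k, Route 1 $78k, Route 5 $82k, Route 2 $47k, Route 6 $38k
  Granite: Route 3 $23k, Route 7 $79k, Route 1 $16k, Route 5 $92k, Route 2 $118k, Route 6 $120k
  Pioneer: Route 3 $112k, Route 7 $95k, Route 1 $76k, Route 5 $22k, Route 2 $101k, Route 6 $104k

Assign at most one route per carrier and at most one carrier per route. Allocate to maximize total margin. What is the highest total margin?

Max total: $573k

Optimal: Iris→Route 2 ($140k), Delta→Route 7 ($119k), Juno→Route 5 ($82k), Granite→Route 6 ($120k), Pioneer→Route 3 ($112k) — total 140+119+82+120+112 = $573k.
Row-greedy (each carrier in turn takes its best remaining route) gives $562k, worse by 11.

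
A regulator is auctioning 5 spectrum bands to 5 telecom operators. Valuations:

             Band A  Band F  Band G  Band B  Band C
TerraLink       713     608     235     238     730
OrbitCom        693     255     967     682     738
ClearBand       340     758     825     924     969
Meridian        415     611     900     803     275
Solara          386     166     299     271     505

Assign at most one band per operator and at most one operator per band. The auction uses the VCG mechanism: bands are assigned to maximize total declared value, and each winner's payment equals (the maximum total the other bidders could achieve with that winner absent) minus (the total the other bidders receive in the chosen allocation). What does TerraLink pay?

Efficient allocation: TerraLink→Band A ($713M), OrbitCom→Band G ($967M), ClearBand→Band F ($758M), Meridian→Band B ($803M), Solara→Band C ($505M); total welfare W = $3746M.
TerraLink receives Band A at value $713M, so the others get W − 713 = $3033M.
Without TerraLink: best allocation of the remaining 4 bidders over all 5 bands is OrbitCom→Band G ($967M), ClearBand→Band C ($969M), Meridian→Band B ($803M), Solara→Band A ($386M), total $3125M.
VCG payment = (others' best without TerraLink) − (others' welfare with TerraLink) = 3125 − 3033 = $92M.

TerraLink pays $92M.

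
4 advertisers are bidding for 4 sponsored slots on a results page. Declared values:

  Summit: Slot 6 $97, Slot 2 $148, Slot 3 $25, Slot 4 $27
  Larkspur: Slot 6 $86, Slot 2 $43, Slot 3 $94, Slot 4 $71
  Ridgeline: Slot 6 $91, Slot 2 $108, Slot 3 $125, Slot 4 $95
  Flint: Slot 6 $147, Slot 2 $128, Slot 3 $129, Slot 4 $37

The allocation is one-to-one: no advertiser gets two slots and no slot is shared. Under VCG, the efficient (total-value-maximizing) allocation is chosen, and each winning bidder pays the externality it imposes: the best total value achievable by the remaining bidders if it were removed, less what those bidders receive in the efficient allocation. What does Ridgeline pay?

Ridgeline pays $23.

Efficient allocation: Summit→Slot 2 ($148), Larkspur→Slot 4 ($71), Ridgeline→Slot 3 ($125), Flint→Slot 6 ($147); total welfare W = $491.
Ridgeline receives Slot 3 at value $125, so the others get W − 125 = $366.
Without Ridgeline: best allocation of the remaining 3 bidders over all 4 slots is Summit→Slot 2 ($148), Larkspur→Slot 3 ($94), Flint→Slot 6 ($147), total $389.
VCG payment = (others' best without Ridgeline) − (others' welfare with Ridgeline) = 389 − 366 = $23.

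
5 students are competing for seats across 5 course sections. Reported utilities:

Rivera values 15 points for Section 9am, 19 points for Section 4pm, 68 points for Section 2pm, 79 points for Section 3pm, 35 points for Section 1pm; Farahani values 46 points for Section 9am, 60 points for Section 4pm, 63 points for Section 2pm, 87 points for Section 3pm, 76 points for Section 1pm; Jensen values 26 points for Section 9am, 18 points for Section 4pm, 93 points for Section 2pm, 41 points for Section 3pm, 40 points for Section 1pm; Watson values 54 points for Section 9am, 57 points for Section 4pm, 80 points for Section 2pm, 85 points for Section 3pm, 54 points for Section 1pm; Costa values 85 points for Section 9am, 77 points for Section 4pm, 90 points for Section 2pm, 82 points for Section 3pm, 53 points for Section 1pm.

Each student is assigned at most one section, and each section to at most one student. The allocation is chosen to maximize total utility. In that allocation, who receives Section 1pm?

Farahani receives Section 1pm.

This is the linear assignment problem.
Optimal: Rivera→Section 3pm (79 points), Farahani→Section 1pm (76 points), Jensen→Section 2pm (93 points), Watson→Section 4pm (57 points), Costa→Section 9am (85 points) — total 79+76+93+57+85 = 390 points.
Max-entry greedy (repeatedly take the single best remaining cell) gives 357 points, worse by 33.
Farahani's own top section is Section 3pm (87 points), but forcing Farahani→Section 3pm and reassigning the rest optimally gives only 357 points — worse by 33.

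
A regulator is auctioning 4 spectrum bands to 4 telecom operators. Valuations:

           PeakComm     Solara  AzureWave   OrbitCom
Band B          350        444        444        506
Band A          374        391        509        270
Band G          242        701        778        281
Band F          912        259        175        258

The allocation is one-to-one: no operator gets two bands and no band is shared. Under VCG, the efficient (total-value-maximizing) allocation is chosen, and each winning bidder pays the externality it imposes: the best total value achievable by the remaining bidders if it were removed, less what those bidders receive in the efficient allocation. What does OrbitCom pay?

Efficient allocation: PeakComm→Band F ($912M), Solara→Band G ($701M), AzureWave→Band A ($509M), OrbitCom→Band B ($506M); total welfare W = $2628M.
OrbitCom receives Band B at value $506M, so the others get W − 506 = $2122M.
Without OrbitCom: best allocation of the remaining 3 bidders over all 4 bands is PeakComm→Band F ($912M), Solara→Band B ($444M), AzureWave→Band G ($778M), total $2134M.
VCG payment = (others' best without OrbitCom) − (others' welfare with OrbitCom) = 2134 − 2122 = $12M.

OrbitCom pays $12M.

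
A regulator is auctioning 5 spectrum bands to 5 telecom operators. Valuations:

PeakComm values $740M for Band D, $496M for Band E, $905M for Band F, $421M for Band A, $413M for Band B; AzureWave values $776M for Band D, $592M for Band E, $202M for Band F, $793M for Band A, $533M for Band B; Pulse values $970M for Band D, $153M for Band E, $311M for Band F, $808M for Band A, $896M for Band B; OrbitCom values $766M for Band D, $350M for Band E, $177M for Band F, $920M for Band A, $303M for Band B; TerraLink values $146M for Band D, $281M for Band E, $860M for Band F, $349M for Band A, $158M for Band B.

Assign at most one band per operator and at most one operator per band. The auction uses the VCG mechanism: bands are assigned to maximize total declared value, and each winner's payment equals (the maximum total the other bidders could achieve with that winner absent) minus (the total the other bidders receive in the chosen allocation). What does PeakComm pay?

Efficient allocation: PeakComm→Band D ($740M), AzureWave→Band E ($592M), Pulse→Band B ($896M), OrbitCom→Band A ($920M), TerraLink→Band F ($860M); total welfare W = $4008M.
PeakComm receives Band D at value $740M, so the others get W − 740 = $3268M.
Without PeakComm: best allocation of the remaining 4 bidders over all 5 bands is AzureWave→Band D ($776M), Pulse→Band B ($896M), OrbitCom→Band A ($920M), TerraLink→Band F ($860M), total $3452M.
VCG payment = (others' best without PeakComm) − (others' welfare with PeakComm) = 3452 − 3268 = $184M.

PeakComm pays $184M.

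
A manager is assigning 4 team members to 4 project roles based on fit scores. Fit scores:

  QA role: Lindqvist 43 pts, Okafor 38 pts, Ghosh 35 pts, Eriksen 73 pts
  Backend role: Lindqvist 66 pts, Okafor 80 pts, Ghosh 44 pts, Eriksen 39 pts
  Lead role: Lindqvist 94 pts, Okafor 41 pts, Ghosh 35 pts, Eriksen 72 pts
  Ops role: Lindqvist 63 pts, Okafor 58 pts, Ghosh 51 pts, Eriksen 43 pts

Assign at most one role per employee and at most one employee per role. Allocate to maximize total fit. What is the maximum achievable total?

Optimal: Lindqvist→Lead role (94 pts), Okafor→Backend role (80 pts), Ghosh→Ops role (51 pts), Eriksen→QA role (73 pts) — total 94+80+51+73 = 298 pts.
No other one-to-one assignment exceeds 298 pts.

Max total: 298 pts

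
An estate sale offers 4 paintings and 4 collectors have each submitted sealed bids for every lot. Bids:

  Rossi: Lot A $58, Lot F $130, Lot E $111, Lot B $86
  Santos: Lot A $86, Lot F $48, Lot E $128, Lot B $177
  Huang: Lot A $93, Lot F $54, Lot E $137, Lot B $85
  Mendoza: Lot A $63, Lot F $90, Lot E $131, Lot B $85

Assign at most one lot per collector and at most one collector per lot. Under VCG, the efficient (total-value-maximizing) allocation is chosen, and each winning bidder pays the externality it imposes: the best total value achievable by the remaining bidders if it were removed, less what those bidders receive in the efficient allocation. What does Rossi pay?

Efficient allocation: Rossi→Lot F ($130), Santos→Lot B ($177), Huang→Lot A ($93), Mendoza→Lot E ($131); total welfare W = $531.
Rossi receives Lot F at value $130, so the others get W − 130 = $401.
Without Rossi: best allocation of the remaining 3 bidders over all 4 lots is Santos→Lot B ($177), Huang→Lot E ($137), Mendoza→Lot F ($90), total $404.
VCG payment = (others' best without Rossi) − (others' welfare with Rossi) = 404 − 401 = $3.

Rossi pays $3.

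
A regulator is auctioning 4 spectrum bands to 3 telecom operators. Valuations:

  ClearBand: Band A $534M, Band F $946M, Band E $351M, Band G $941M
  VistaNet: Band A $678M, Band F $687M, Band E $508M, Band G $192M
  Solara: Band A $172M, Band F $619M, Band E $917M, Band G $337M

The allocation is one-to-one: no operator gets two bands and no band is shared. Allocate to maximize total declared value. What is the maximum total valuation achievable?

Optimal: ClearBand→Band G ($941M), VistaNet→Band F ($687M), Solara→Band E ($917M) — total 941+687+917 = $2545M.
Next-best assignment: ClearBand→Band F, VistaNet→Band A, Solara→Band E = $2541M.

Maximum total: $2545M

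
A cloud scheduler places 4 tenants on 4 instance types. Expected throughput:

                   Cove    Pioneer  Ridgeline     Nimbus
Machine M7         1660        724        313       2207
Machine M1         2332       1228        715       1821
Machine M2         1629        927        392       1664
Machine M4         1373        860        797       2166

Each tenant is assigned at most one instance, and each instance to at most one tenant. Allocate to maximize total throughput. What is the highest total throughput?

Max total: 6263 ops/s

Optimal: Cove→Machine M1 (2332 ops/s), Pioneer→Machine M2 (927 ops/s), Ridgeline→Machine M4 (797 ops/s), Nimbus→Machine M7 (2207 ops/s) — total 2332+927+797+2207 = 6263 ops/s.
Next-best assignment: Cove→Machine M2, Pioneer→Machine M1, Ridgeline→Machine M4, Nimbus→Machine M7 = 5861 ops/s.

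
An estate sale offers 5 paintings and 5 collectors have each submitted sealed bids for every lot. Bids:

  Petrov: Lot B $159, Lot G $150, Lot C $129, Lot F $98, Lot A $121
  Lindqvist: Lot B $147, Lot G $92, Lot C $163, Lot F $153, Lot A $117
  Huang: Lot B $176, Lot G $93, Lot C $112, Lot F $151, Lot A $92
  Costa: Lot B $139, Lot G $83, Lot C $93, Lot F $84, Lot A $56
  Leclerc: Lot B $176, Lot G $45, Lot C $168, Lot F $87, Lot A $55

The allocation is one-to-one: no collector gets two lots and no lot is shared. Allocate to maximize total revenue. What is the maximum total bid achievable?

Optimal: Petrov→Lot G ($150), Lindqvist→Lot A ($117), Huang→Lot F ($151), Costa→Lot B ($139), Leclerc→Lot C ($168) — total 150+117+151+139+168 = $725.
Column-greedy (each lot in turn goes to its best remaining collector) gives $703, worse by 22.

Max total: $725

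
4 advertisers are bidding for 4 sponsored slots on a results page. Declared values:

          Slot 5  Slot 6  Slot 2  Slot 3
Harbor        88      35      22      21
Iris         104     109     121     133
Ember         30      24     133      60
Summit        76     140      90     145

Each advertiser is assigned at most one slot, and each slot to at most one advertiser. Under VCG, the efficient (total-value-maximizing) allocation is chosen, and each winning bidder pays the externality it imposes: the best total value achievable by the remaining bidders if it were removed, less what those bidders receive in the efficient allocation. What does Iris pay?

Efficient allocation: Harbor→Slot 5 ($88), Iris→Slot 3 ($133), Ember→Slot 2 ($133), Summit→Slot 6 ($140); total welfare W = $494.
Iris receives Slot 3 at value $133, so the others get W − 133 = $361.
Without Iris: best allocation of the remaining 3 bidders over all 4 slots is Harbor→Slot 5 ($88), Ember→Slot 2 ($133), Summit→Slot 3 ($145), total $366.
VCG payment = (others' best without Iris) − (others' welfare with Iris) = 366 − 361 = $5.

Iris pays $5.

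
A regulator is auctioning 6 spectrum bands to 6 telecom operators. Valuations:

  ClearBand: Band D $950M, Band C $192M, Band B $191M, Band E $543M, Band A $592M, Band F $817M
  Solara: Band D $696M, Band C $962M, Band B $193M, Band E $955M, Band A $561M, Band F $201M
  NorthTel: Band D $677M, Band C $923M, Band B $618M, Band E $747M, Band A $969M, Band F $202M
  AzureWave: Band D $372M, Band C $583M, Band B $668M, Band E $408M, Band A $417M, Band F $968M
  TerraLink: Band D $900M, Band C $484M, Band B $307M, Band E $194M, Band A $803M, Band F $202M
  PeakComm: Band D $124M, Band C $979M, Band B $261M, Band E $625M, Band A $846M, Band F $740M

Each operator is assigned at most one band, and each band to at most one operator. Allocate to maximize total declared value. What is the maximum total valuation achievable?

Optimal: ClearBand→Band F ($817M), Solara→Band E ($955M), NorthTel→Band A ($969M), AzureWave→Band B ($668M), TerraLink→Band D ($900M), PeakComm→Band C ($979M) — total 817+955+969+668+900+979 = $5288M.
Column-greedy (each band in turn goes to its best remaining operator) gives $4723M, worse by 565.
Next-best assignment: ClearBand→Band D, Solara→Band E, NorthTel→Band B, AzureWave→Band F, TerraLink→Band A, PeakComm→Band C = $5273M.
Swapping AzureWave↔ClearBand (AzureWave→Band F $968M, ClearBand→Band B $191M) loses 326.
Checked against all permutations: $5288M is optimal.

Max total: $5288M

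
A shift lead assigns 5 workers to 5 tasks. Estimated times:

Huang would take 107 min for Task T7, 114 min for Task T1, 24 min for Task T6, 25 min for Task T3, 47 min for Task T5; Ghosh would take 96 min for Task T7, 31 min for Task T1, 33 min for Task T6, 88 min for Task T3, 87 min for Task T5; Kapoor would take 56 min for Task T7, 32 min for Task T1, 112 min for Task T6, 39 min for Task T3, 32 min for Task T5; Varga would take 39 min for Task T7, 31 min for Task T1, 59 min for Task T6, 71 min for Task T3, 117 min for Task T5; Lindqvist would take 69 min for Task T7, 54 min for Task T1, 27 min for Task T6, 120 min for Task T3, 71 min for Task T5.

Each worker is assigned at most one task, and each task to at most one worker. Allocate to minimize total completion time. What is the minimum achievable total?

Optimal: Huang→Task T3 (25 min), Ghosh→Task T1 (31 min), Kapoor→Task T5 (32 min), Varga→Task T7 (39 min), Lindqvist→Task T6 (27 min) — total 25+31+32+39+27 = 154 min.
Column-greedy (each task in turn goes to its cheapest remaining worker) gives 204 min, worse by 50.

Min total: 154 min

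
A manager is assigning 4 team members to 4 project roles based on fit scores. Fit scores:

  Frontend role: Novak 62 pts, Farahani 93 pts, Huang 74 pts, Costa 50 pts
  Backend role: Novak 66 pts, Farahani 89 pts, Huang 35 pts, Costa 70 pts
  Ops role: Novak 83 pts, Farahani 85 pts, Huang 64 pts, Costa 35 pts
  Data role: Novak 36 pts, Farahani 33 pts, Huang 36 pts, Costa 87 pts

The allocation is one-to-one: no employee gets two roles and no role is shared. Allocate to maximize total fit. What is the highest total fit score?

Treat this as an assignment problem: match each employee to one role.
Optimal: Novak→Ops role (83 pts), Farahani→Backend role (89 pts), Huang→Frontend role (74 pts), Costa→Data role (87 pts) — total 83+89+74+87 = 333 pts.
Row-greedy (each employee in turn takes its best remaining role) gives 282 pts, worse by 51.
No other one-to-one assignment exceeds 333 pts.

Maximum total: 333 pts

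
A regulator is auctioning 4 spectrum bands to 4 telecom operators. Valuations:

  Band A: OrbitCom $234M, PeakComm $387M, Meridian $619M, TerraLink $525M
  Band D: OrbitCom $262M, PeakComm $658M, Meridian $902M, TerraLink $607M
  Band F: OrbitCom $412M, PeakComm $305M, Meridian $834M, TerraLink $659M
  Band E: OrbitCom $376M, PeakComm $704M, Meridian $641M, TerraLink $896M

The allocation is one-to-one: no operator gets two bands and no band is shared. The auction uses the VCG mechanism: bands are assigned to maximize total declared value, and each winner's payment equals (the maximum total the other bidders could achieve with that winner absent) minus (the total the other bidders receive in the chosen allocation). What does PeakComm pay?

Efficient allocation: OrbitCom→Band A ($234M), PeakComm→Band D ($658M), Meridian→Band F ($834M), TerraLink→Band E ($896M); total welfare W = $2622M.
PeakComm receives Band D at value $658M, so the others get W − 658 = $1964M.
Without PeakComm: best allocation of the remaining 3 bidders over all 4 bands is OrbitCom→Band F ($412M), Meridian→Band D ($902M), TerraLink→Band E ($896M), total $2210M.
VCG payment = (others' best without PeakComm) − (others' welfare with PeakComm) = 2210 − 1964 = $246M.

PeakComm pays $246M.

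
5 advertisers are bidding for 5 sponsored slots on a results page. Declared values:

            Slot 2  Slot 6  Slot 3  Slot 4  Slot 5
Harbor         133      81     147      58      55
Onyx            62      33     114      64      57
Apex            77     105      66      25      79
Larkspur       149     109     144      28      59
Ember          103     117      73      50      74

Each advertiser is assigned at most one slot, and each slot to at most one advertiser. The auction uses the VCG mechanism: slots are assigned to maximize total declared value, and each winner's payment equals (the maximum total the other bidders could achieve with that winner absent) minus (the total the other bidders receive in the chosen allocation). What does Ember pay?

Ember pays $26.

Efficient allocation: Harbor→Slot 3 ($147), Onyx→Slot 4 ($64), Apex→Slot 5 ($79), Larkspur→Slot 2 ($149), Ember→Slot 6 ($117); total welfare W = $556.
Ember receives Slot 6 at value $117, so the others get W − 117 = $439.
Without Ember: best allocation of the remaining 4 bidders over all 5 slots is Harbor→Slot 3 ($147), Onyx→Slot 4 ($64), Apex→Slot 6 ($105), Larkspur→Slot 2 ($149), total $465.
VCG payment = (others' best without Ember) − (others' welfare with Ember) = 465 − 439 = $26.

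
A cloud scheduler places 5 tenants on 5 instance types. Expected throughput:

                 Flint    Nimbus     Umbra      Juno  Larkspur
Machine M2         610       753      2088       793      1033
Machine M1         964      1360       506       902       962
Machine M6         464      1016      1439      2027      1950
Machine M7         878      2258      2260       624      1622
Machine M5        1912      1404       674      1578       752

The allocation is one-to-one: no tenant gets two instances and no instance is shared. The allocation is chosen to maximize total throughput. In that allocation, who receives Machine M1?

This is the linear assignment problem.
Optimal: Flint→Machine M5 (1912 ops/s), Nimbus→Machine M7 (2258 ops/s), Umbra→Machine M2 (2088 ops/s), Juno→Machine M6 (2027 ops/s), Larkspur→Machine M1 (962 ops/s) — total 1912+2258+2088+2027+962 = 9247 ops/s.
Max-entry greedy (repeatedly take the single best remaining cell) gives 8592 ops/s, worse by 655.
Next-best assignment: Flint→Machine M5, Nimbus→Machine M7, Umbra→Machine M2, Juno→Machine M1, Larkspur→Machine M6 = 9110 ops/s.
Swapping Juno↔Flint (Juno→Machine M5 1578 ops/s, Flint→Machine M6 464 ops/s) loses 1897.
Checked against all permutations: 9247 ops/s is optimal.
Larkspur's own top instance is Machine M6 (1950 ops/s), but forcing Larkspur→Machine M6 and reassigning the rest optimally gives only 9110 ops/s — worse by 137.

Larkspur receives Machine M1.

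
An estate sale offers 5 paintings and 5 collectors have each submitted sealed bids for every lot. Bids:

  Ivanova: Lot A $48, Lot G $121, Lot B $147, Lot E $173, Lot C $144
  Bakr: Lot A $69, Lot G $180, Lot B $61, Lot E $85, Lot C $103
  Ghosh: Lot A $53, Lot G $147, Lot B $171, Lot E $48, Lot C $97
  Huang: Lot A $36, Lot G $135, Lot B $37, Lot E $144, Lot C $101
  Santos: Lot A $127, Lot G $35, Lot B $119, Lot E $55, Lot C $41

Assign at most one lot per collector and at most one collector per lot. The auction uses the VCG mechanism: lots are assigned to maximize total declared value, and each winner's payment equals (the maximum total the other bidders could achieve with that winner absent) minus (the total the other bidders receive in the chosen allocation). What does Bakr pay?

Bakr pays $20.

Efficient allocation: Ivanova→Lot C ($144), Bakr→Lot G ($180), Ghosh→Lot B ($171), Huang→Lot E ($144), Santos→Lot A ($127); total welfare W = $766.
Bakr receives Lot G at value $180, so the others get W − 180 = $586.
Without Bakr: best allocation of the remaining 4 bidders over all 5 lots is Ivanova→Lot E ($173), Ghosh→Lot B ($171), Huang→Lot G ($135), Santos→Lot A ($127), total $606.
VCG payment = (others' best without Bakr) − (others' welfare with Bakr) = 606 − 586 = $20.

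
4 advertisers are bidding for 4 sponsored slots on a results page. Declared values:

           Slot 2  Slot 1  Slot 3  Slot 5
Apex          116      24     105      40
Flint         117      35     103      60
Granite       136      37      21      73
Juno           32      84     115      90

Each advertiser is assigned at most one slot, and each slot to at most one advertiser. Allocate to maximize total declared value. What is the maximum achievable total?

Optimal: Apex→Slot 3 ($105), Flint→Slot 5 ($60), Granite→Slot 2 ($136), Juno→Slot 1 ($84) — total 105+60+136+84 = $385.
Row-greedy (each advertiser in turn takes its best remaining slot) gives $376, worse by 9.
Next-best assignment: Apex→Slot 3, Flint→Slot 2, Granite→Slot 5, Juno→Slot 1 = $379.
Swapping Flint↔Apex (Flint→Slot 3 $103, Apex→Slot 5 $40) loses 22.
Every other assignment is strictly worse.

Max total: $385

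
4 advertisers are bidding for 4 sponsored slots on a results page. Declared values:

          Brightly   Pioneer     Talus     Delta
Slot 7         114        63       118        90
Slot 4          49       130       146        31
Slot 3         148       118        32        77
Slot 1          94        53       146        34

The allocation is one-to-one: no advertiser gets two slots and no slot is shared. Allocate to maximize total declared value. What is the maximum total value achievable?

Max total: $514

Optimal: Brightly→Slot 3 ($148), Pioneer→Slot 4 ($130), Talus→Slot 1 ($146), Delta→Slot 7 ($90) — total 148+130+146+90 = $514.
Column-greedy (each slot in turn goes to its best remaining advertiser) gives $430, worse by 84.
No other one-to-one assignment exceeds $514.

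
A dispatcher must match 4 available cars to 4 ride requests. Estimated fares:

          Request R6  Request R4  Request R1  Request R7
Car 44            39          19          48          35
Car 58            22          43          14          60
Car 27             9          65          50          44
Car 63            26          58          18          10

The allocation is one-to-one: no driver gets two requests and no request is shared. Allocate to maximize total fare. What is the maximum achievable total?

Maximum total: $207

This is a one-to-one assignment (maximum-weight bipartite matching).
Optimal: Car 44→Request R6 ($39), Car 58→Request R7 ($60), Car 27→Request R1 ($50), Car 63→Request R4 ($58) — total 39+60+50+58 = $207.
Row-greedy (each driver in turn takes its best remaining request) gives $199, worse by 8.
Next-best assignment: Car 44→Request R1, Car 58→Request R7, Car 27→Request R4, Car 63→Request R6 = $199.
Checked against all permutations: $207 is optimal.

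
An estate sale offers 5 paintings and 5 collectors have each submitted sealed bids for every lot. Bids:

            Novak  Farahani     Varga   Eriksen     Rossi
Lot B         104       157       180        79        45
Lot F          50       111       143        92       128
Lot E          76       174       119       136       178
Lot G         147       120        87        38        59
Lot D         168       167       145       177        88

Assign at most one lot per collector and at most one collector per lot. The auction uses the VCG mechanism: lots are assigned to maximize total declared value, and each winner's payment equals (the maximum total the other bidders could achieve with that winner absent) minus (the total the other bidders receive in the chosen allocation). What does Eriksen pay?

Efficient allocation: Novak→Lot G ($147), Farahani→Lot E ($174), Varga→Lot B ($180), Eriksen→Lot D ($177), Rossi→Lot F ($128); total welfare W = $806.
Eriksen receives Lot D at value $177, so the others get W − 177 = $629.
Without Eriksen: best allocation of the remaining 4 bidders over all 5 lots is Novak→Lot G ($147), Farahani→Lot D ($167), Varga→Lot B ($180), Rossi→Lot E ($178), total $672.
VCG payment = (others' best without Eriksen) − (others' welfare with Eriksen) = 672 − 629 = $43.

Eriksen pays $43.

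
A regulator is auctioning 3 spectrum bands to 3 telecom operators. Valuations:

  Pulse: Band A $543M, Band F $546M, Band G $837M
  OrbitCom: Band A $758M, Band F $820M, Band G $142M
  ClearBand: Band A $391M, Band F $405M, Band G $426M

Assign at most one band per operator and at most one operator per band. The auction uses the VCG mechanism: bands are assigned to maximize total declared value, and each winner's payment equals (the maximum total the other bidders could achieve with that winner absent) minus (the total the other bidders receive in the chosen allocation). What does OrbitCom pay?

OrbitCom pays $14M.

Efficient allocation: Pulse→Band G ($837M), OrbitCom→Band F ($820M), ClearBand→Band A ($391M); total welfare W = $2048M.
OrbitCom receives Band F at value $820M, so the others get W − 820 = $1228M.
Without OrbitCom: best allocation of the remaining 2 bidders over all 3 bands is Pulse→Band G ($837M), ClearBand→Band F ($405M), total $1242M.
VCG payment = (others' best without OrbitCom) − (others' welfare with OrbitCom) = 1242 − 1228 = $14M.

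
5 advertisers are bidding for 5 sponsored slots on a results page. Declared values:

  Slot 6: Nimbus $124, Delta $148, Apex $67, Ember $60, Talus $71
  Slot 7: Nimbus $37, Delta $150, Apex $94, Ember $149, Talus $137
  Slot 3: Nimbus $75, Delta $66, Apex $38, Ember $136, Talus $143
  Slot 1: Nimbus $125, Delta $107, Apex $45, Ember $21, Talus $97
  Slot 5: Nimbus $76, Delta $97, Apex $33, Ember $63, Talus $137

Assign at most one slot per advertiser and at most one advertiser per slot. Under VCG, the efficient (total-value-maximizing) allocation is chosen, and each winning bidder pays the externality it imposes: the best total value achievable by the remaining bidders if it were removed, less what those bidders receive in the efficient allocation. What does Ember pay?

Ember pays $6.

Efficient allocation: Nimbus→Slot 1 ($125), Delta→Slot 6 ($148), Apex→Slot 7 ($94), Ember→Slot 3 ($136), Talus→Slot 5 ($137); total welfare W = $640.
Ember receives Slot 3 at value $136, so the others get W − 136 = $504.
Without Ember: best allocation of the remaining 4 bidders over all 5 slots is Nimbus→Slot 1 ($125), Delta→Slot 6 ($148), Apex→Slot 7 ($94), Talus→Slot 3 ($143), total $510.
VCG payment = (others' best without Ember) − (others' welfare with Ember) = 510 − 504 = $6.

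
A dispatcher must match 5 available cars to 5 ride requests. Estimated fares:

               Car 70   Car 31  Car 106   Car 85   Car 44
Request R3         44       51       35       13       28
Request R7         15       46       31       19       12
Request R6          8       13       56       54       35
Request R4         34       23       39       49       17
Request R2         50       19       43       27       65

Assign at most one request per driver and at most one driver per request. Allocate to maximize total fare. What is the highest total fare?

Treat this as an assignment problem: match each driver to one request.
Optimal: Car 70→Request R3 ($44), Car 31→Request R7 ($46), Car 106→Request R6 ($56), Car 85→Request R4 ($49), Car 44→Request R2 ($65) — total 44+46+56+49+65 = $260.
Max-entry greedy (repeatedly take the single best remaining cell) gives $236, worse by 24.
Next-best assignment: Car 70→Request R3, Car 31→Request R7, Car 106→Request R4, Car 85→Request R6, Car 44→Request R2 = $248.
No other one-to-one assignment exceeds $260.

Max total: $260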